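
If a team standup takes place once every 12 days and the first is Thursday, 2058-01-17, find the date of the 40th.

The 40th occurrence is 39 intervals after the first: 39 × 12 = 468 days after 2058-01-17.
January has 31 days — 14 days to the end of January leaves 454.
From end of January to end of 2058 is 334 days (120 left).
January has 31 days (89 left).
February has 28 days (61 left).
March has 31 days (30 left).
30 days into April → 2059-04-30.

2059-04-30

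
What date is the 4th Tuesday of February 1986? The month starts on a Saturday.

February 25, 1986

February 1986 begins on a Saturday, so the first Tuesday is February 4 (3 days later).
The 4th Tuesday is 3 weeks later: 4 + 21 = 25.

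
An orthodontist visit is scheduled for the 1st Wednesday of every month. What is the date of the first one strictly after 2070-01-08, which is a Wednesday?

2070-02-05

January 2070 starts on a Wednesday, so its 1st Wednesday is 2070-01-01.
That is not after 2070-01-08, so look at February 2070.
February 2070 starts on a Saturday, so its 1st Wednesday is 2070-02-05 (4 days in).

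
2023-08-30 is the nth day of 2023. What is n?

Days in months before August: 31 + 28 + 31 + 30 + 31 + 30 + 31 = 212.
Plus 30 days into August → day 242.

242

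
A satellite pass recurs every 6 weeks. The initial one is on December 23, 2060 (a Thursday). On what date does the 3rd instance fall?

The 3rd occurrence is 2 intervals after the first: 2 × 42 = 84 days after December 23, 2060.
December has 31 days — 8 days to the end of December leaves 76.
January has 31 days (45 left).
February has 28 days (17 left).
17 days into March → March 17, 2061.

March 17, 2061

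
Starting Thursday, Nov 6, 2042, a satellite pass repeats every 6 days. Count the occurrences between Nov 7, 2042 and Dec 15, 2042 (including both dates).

Occurrences land 6·i days after Nov 6, 2042 for i = 0, 1, 2, …
Nov 7, 2042 is 1 day after the start; 1 ÷ 6 = 0 remainder 1; since the remainder is 1, round up to i = 1. First occurrence in the window: #2 on Nov 12, 2042 (1×6 = 6 days in).
Dec 15, 2042 is 39 days after the start; 39 ÷ 6 = 6 remainder 3. Last occurrence in the window: #7 on Dec 12, 2042.
Occurrences #2 through #7: 6 in total.

6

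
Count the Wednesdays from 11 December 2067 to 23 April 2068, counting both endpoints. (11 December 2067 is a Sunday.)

19

11 December 2067 is a Sunday; the first Wednesday on or after it is 14 December 2067 (3 days later).
From 14 December 2067 to 23 April 2068: 17 + 31 + 29 + 31 + 23 = 131 days (rest of December, January, February, March, April).
131 ÷ 7 = 18 full weeks with remainder 5, so 18 more Wednesdays after the first → 19.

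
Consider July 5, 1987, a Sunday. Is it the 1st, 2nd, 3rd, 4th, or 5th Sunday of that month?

1st

Day 5 falls in week ⌈5/7⌉ of the month.
Days 1–7 hold the 1st Sunday, 8–14 the 2nd, 15–21 the 3rd, 22–28 the 4th, 29–31 the 5th.
5 is in the range for the 1st.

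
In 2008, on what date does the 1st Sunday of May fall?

2008-05-04

May 2008 begins on a Thursday, so the first Sunday is May 4 (3 days later).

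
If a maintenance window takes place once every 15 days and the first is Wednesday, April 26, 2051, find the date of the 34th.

September 2, 2052

The 34th occurrence is 33 intervals after the first: 33 × 15 = 495 days after April 26, 2051.
April has 30 days — 4 days to the end of April leaves 491.
From end of April to end of 2051 is 245 days (246 left).
January has 31 days (215 left).
February has 29 days (186 left).
March has 31 days (155 left).
April has 30 days (125 left).
May has 31 days (94 left).
June has 30 days (64 left).
July has 31 days (33 left).
August has 31 days (2 left).
2 days into September → September 2, 2052.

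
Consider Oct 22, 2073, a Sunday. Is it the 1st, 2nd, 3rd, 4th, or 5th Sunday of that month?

Day 22 falls in week ⌈22/7⌉ of the month.
Days 1–7 hold the 1st Sunday, 8–14 the 2nd, 15–21 the 3rd, 22–28 the 4th, 29–31 the 5th.
22 is in the range for the 4th.

4th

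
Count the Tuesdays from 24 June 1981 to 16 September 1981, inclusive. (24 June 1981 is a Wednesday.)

24 June 1981 is a Wednesday; the first Tuesday on or after it is 30 June 1981 (6 days later).
From 30 June 1981 to 16 September 1981: 0 + 31 + 31 + 16 = 78 days (rest of June, July, August, September).
78 ÷ 7 = 11 full weeks with remainder 1, so 11 more Tuesdays after the first → 12.

12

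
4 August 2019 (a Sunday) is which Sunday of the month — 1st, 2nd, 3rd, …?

Day 4 falls in week ⌈4/7⌉ of the month.
Days 1–7 hold the 1st Sunday, 8–14 the 2nd, 15–21 the 3rd, 22–28 the 4th, 29–31 the 5th.
4 is in the range for the 1st.

1st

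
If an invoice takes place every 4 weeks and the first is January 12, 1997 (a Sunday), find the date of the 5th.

The 5th occurrence is 4 intervals after the first: 4 × 28 = 112 days after January 12, 1997.
January has 31 days — 19 days to the end of January leaves 93.
February has 28 days (65 left).
March has 31 days (34 left).
April has 30 days (4 left).
4 days into May → May 4, 1997.

May 4, 1997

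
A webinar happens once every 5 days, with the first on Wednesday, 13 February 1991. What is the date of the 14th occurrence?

The 14th occurrence is 13 intervals after the first: 13 × 5 = 65 days after 13 February 1991.
February has 28 days — 15 days to the end of February leaves 50.
March has 31 days (19 left).
19 days into April → 19 April 1991.

19 April 1991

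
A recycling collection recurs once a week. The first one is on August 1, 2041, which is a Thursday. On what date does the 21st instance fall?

The 21st occurrence is 20 intervals after the first: 20 × 7 = 140 days after August 1, 2041.
August has 31 days — 30 days to the end of August leaves 110.
September has 30 days (80 left).
October has 31 days (49 left).
November has 30 days (19 left).
19 days into December → December 19, 2041.

December 19, 2041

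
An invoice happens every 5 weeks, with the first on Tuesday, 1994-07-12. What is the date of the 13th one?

1995-09-05

The 13th occurrence is 12 intervals after the first: 12 × 35 = 420 days after 1994-07-12.
July has 31 days — 19 days to the end of July leaves 401.
From end of July to end of 1994 is 153 days (248 left).
January has 31 days (217 left).
February has 28 days (189 left).
March has 31 days (158 left).
April has 30 days (128 left).
May has 31 days (97 left).
June has 30 days (67 left).
July has 31 days (36 left).
August has 31 days (5 left).
5 days into September → 1995-09-05.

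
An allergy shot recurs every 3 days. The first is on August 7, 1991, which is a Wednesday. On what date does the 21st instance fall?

October 6, 1991

The 21st occurrence is 20 intervals after the first: 20 × 3 = 60 days after August 7, 1991.
August has 31 days — 24 days to the end of August leaves 36.
September has 30 days (6 left).
6 days into October → October 6, 1991.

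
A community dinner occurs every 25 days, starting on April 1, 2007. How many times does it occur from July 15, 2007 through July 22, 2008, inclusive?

15

Occurrences land 25·i days after April 1, 2007 for i = 0, 1, 2, …
July 15, 2007 is 105 days after the start; 105 ÷ 25 = 4 remainder 5; since the remainder is 5, round up to i = 5. First occurrence in the window: #6 on August 4, 2007 (5×25 = 125 days in).
July 22, 2008 is 478 days after the start; 478 ÷ 25 = 19 remainder 3. Last occurrence in the window: #20 on July 19, 2008.
Occurrences #6 through #20: 15 in total.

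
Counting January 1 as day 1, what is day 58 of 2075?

Feb 27, 2075

Jan has 31 days (58 − 31 = 27 remain).
27 into Feb → Feb 27.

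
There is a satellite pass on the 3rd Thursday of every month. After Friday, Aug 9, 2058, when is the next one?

Aug 15, 2058

Aug 2058 starts on a Thursday; its first Thursday is the 1st, so the 3rd Thursday is the 15th — Aug 15, 2058.
Aug 15, 2058 is after Aug 9, 2058, so that is the next one.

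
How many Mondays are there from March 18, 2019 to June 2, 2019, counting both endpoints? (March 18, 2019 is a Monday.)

March 18, 2019 is a Monday; the first Monday on or after it is March 18, 2019.
From March 18, 2019 to June 2, 2019: 13 + 30 + 31 + 2 = 76 days (rest of March, April, May, June).
76 ÷ 7 = 10 full weeks with remainder 6, so 10 more Mondays after the first → 11.

11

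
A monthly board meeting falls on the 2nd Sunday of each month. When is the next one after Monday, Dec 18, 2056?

Jan 14, 2057

Dec 2056 starts on a Friday; its first Sunday is the 3rd, so the 2nd Sunday is the 10th — Dec 10, 2056.
That is not after Dec 18, 2056, so look at Jan 2057.
Jan 2057 starts on a Monday; its first Sunday is the 7th, so the 2nd Sunday is the 14th — Jan 14, 2057.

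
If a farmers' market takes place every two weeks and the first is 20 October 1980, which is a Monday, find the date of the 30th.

30 November 1981

The 30th occurrence is 29 intervals after the first: 29 × 14 = 406 days after 20 October 1980.
October has 31 days — 11 days to the end of October leaves 395.
November has 30 days (365 left).
December has 31 days (334 left).
January has 31 days (303 left).
February has 28 days (275 left).
March has 31 days (244 left).
April has 30 days (214 left).
May has 31 days (183 left).
June has 30 days (153 left).
July has 31 days (122 left).
August has 31 days (91 left).
September has 30 days (61 left).
October has 31 days (30 left).
30 days into November → 30 November 1981.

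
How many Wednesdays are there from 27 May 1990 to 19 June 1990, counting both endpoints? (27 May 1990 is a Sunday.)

27 May 1990 is a Sunday; the first Wednesday on or after it is 30 May 1990 (3 days later).
From 30 May 1990 to 19 June 1990: 1 + 19 = 20 days (rest of May, June).
20 ÷ 7 = 2 full weeks with remainder 6, so 2 more Wednesdays after the first → 3.

3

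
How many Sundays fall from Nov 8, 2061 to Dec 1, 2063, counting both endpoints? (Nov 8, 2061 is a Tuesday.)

Nov 8, 2061 is a Tuesday; the first Sunday on or after it is Nov 13, 2061 (5 days later).
From Nov 13, 2061 to Dec 1, 2063: 48 + 365 + 335 = 748 days (rest of 2061, 2062, to Dec 1, 2063 in 2063).
748 ÷ 7 = 106 full weeks with remainder 6, so 106 more Sundays after the first → 107.

107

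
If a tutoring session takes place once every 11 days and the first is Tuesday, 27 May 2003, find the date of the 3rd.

18 June 2003

The 3rd occurrence is 2 intervals after the first: 2 × 11 = 22 days after 27 May 2003.
May has 31 days — 4 days to the end of May leaves 18.
18 days into June → 18 June 2003.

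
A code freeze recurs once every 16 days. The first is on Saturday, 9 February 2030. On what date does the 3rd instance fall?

13 March 2030

The 3rd occurrence is 2 intervals after the first: 2 × 16 = 32 days after 9 February 2030.
February has 28 days — 19 days to the end of February leaves 13.
13 days into March → 13 March 2030.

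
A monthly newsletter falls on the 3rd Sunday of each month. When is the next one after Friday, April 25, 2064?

April 2064 starts on a Tuesday; its first Sunday is the 6th, so the 3rd Sunday is the 20th — April 20, 2064.
That is not after April 25, 2064, so look at May 2064.
May 2064 starts on a Thursday; its first Sunday is the 4th, so the 3rd Sunday is the 18th — May 18, 2064.

May 18, 2064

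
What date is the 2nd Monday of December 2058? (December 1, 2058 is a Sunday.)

December 9, 2058

December 2058 begins on a Sunday, so the first Monday is December 2 (1 day later).
The 2nd Monday is 1 weeks later: 2 + 7 = 9.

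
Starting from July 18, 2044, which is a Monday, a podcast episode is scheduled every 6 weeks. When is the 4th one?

November 21, 2044

The 4th occurrence is 3 intervals after the first: 3 × 42 = 126 days after July 18, 2044.
July has 31 days — 13 days to the end of July leaves 113.
August has 31 days (82 left).
September has 30 days (52 left).
October has 31 days (21 left).
21 days into November → November 21, 2044.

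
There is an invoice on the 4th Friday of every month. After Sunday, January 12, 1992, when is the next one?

January 24, 1992

January 1992 starts on a Wednesday; its first Friday is the 3rd, so the 4th Friday is the 24th — January 24, 1992.
January 24, 1992 is after January 12, 1992, so that is the next one.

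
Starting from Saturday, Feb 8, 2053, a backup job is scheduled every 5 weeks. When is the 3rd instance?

Apr 19, 2053

The 3rd occurrence is 2 intervals after the first: 2 × 35 = 70 days after Feb 8, 2053.
Feb has 28 days — 20 days to the end of Feb leaves 50.
Mar has 31 days (19 left).
19 days into Apr → Apr 19, 2053.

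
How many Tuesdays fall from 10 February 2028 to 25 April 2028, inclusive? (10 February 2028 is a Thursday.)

11

10 February 2028 is a Thursday; the first Tuesday on or after it is 15 February 2028 (5 days later).
From 15 February 2028 to 25 April 2028: 14 + 31 + 25 = 70 days (rest of February, March, April).
70 ÷ 7 = 10 full weeks with remainder 0, so 10 more Tuesdays after the first → 11.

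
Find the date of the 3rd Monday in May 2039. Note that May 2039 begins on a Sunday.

May 2039 begins on a Sunday, so the first Monday is May 2 (1 day later).
The 3rd Monday is 2 weeks later: 2 + 14 = 16.

16 May 2039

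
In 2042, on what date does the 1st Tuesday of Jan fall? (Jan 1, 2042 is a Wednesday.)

Jan 2042 begins on a Wednesday, so the first Tuesday is Jan 7 (6 days later).

Jan 7, 2042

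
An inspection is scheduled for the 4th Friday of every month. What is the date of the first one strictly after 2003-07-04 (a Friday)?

July 2003 starts on a Tuesday; its first Friday is the 4th, so the 4th Friday is the 25th — 2003-07-25.
2003-07-25 is after 2003-07-04, so that is the next one.

2003-07-25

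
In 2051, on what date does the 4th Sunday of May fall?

The first Sunday of May 2051 is May 7.
The 4th Sunday is 3 weeks later: 7 + 21 = 28.

May 28, 2051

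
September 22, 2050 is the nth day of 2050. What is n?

265

Days in months before September: 31 + 28 + 31 + 30 + 31 + 30 + 31 + 31 = 243.
Plus 22 days into September → day 265.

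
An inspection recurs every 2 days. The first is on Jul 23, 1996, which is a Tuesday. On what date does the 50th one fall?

The 50th occurrence is 49 intervals after the first: 49 × 2 = 98 days after Jul 23, 1996.
Jul has 31 days — 8 days to the end of Jul leaves 90.
Aug has 31 days (59 left).
Sep has 30 days (29 left).
29 days into Oct → Oct 29, 1996.

Oct 29, 1996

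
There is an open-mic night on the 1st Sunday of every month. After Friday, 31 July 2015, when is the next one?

July 2015 starts on a Wednesday, so its 1st Sunday is 5 July 2015 (4 days in).
That is not after 31 July 2015, so look at August 2015.
August 2015 starts on a Saturday, so its 1st Sunday is 2 August 2015 (1 day in).

2 August 2015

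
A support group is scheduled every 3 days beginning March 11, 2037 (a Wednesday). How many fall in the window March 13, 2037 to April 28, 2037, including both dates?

16

Occurrences land 3·i days after March 11, 2037 for i = 0, 1, 2, …
March 13, 2037 is 2 days after the start; 2 ÷ 3 = 0 remainder 2; since the remainder is 2, round up to i = 1. First occurrence in the window: #2 on March 14, 2037 (1×3 = 3 days in).
April 28, 2037 is 48 days after the start; 48 ÷ 3 = 16 remainder 0. Last occurrence in the window: #17 on April 28, 2037.
Occurrences #2 through #17: 16 in total.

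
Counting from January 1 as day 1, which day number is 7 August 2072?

220

Days in months before August: 31 + 29 + 31 + 30 + 31 + 30 + 31 = 213.
Plus 7 days into August → day 220.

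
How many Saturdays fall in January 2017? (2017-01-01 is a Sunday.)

2017-01-01 is a Sunday; the first Saturday on or after it is 2017-01-07 (6 days later).
From 2017-01-07 to 2017-01-31 is 31 − 7 = 24 days.
24 ÷ 7 = 3 full weeks with remainder 3, so 3 more Saturdays after the first → 4.

4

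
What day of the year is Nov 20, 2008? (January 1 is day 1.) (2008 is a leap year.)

325

Days in months before Nov: 31 + 29 + 31 + 30 + 31 + 30 + 31 + 31 + 30 + 31 = 305.
Plus 20 days into Nov → day 325.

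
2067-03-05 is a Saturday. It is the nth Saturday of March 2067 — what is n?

1st

Day 5 falls in week ⌈5/7⌉ of the month.
Days 1–7 hold the 1st Saturday, 8–14 the 2nd, 15–21 the 3rd, 22–28 the 4th, 29–31 the 5th.
5 is in the range for the 1st.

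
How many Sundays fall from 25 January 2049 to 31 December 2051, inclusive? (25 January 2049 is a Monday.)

25 January 2049 is a Monday; the first Sunday on or after it is 31 January 2049 (6 days later).
From 31 January 2049 to 31 December 2051: 334 + 365 + 365 = 1064 days (rest of 2049, 2050, to 31 December 2051 in 2051).
1064 ÷ 7 = 152 full weeks with remainder 0, so 152 more Sundays after the first → 153.

153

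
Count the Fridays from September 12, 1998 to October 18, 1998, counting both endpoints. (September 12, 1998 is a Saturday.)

5

September 12, 1998 is a Saturday; the first Friday on or after it is September 18, 1998 (6 days later).
From September 18, 1998 to October 18, 1998: 12 + 18 = 30 days (rest of September, October).
30 ÷ 7 = 4 full weeks with remainder 2, so 4 more Fridays after the first → 5.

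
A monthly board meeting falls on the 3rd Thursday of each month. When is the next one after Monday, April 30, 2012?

May 17, 2012

April 2012 starts on a Sunday; its first Thursday is the 5th, so the 3rd Thursday is the 19th — April 19, 2012.
That is not after April 30, 2012, so look at May 2012.
May 2012 starts on a Tuesday; its first Thursday is the 3rd, so the 3rd Thursday is the 17th — May 17, 2012.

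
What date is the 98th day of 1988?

Apr 7, 1988

Jan has 31 days (98 − 31 = 67 remain).
Feb has 29 days (67 − 29 = 38 remain).
Mar has 31 days (38 − 31 = 7 remain).
7 into Apr → Apr 7.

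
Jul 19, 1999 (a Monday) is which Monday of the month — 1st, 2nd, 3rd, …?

3rd

Day 19 falls in week ⌈19/7⌉ of the month.
Days 1–7 hold the 1st Monday, 8–14 the 2nd, 15–21 the 3rd, 22–28 the 4th, 29–31 the 5th.
19 is in the range for the 3rd.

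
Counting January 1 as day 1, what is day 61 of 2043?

Mar 2, 2043

Jan has 31 days (61 − 31 = 30 remain).
Feb has 28 days (30 − 28 = 2 remain).
2 into Mar → Mar 2.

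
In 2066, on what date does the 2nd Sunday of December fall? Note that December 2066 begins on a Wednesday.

2066-12-12

December 2066 begins on a Wednesday, so the first Sunday is December 5 (4 days later).
The 2nd Sunday is 1 weeks later: 5 + 7 = 12.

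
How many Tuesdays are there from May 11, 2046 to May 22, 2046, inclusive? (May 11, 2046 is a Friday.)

2

May 11, 2046 is a Friday; the first Tuesday on or after it is May 15, 2046 (4 days later).
From May 15, 2046 to May 22, 2046 is 22 − 15 = 7 days.
7 ÷ 7 = 1 full weeks with remainder 0, so 1 more Tuesdays after the first → 2.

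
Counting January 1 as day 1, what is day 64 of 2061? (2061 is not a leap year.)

Jan has 31 days (64 − 31 = 33 remain).
Feb has 28 days (33 − 28 = 5 remain).
5 into Mar → Mar 5.

Mar 5, 2061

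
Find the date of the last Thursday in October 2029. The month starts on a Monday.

October 2029 begins on a Monday, so the first Thursday is October 4 (3 days later).
October 2029 has 31 days. Adding weeks: 4, 11, 18, 25 — the last one ≤ 31 is the 25th.

October 25, 2029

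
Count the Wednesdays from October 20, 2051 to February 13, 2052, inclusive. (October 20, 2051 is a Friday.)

October 20, 2051 is a Friday; the first Wednesday on or after it is October 25, 2051 (5 days later).
From October 25, 2051 to February 13, 2052: 6 + 30 + 31 + 31 + 13 = 111 days (rest of October, November, December, January, February).
111 ÷ 7 = 15 full weeks with remainder 6, so 15 more Wednesdays after the first → 16.

16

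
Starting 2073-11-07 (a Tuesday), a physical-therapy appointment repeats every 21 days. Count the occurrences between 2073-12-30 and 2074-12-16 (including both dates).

Occurrences land 21·i days after 2073-11-07 for i = 0, 1, 2, …
2073-12-30 is 53 days after the start; 53 ÷ 21 = 2 remainder 11; since the remainder is 11, round up to i = 3. First occurrence in the window: #4 on 2074-01-09 (3×21 = 63 days in).
2074-12-16 is 404 days after the start; 404 ÷ 21 = 19 remainder 5. Last occurrence in the window: #20 on 2074-12-11.
Occurrences #4 through #20: 17 in total.

17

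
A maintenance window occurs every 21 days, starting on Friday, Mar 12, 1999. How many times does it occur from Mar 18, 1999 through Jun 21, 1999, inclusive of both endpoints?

Occurrences land 21·i days after Mar 12, 1999 for i = 0, 1, 2, …
Mar 18, 1999 is 6 days after the start; 6 ÷ 21 = 0 remainder 6; since the remainder is 6, round up to i = 1. First occurrence in the window: #2 on Apr 2, 1999 (1×21 = 21 days in).
Jun 21, 1999 is 101 days after the start; 101 ÷ 21 = 4 remainder 17. Last occurrence in the window: #5 on Jun 4, 1999.
Occurrences #2 through #5: 4 in total.

4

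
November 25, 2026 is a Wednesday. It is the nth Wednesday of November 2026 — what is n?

4th

Day 25 falls in week ⌈25/7⌉ of the month.
Days 1–7 hold the 1st Wednesday, 8–14 the 2nd, 15–21 the 3rd, 22–28 the 4th, 29–31 the 5th.
25 is in the range for the 4th.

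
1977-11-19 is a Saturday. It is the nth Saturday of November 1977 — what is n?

Day 19 falls in week ⌈19/7⌉ of the month.
Days 1–7 hold the 1st Saturday, 8–14 the 2nd, 15–21 the 3rd, 22–28 the 4th, 29–31 the 5th.
19 is in the range for the 3rd.

3rd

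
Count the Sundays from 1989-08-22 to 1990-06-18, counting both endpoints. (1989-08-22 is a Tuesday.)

43

1989-08-22 is a Tuesday; the first Sunday on or after it is 1989-08-27 (5 days later).
From 1989-08-27 to 1990-06-18: 4 + 30 + 31 + 30 + 31 + 31 + 28 + 31 + 30 + 31 + 18 = 295 days (rest of August, September, October, November, December, January, February, March, April, May, June).
295 ÷ 7 = 42 full weeks with remainder 1, so 42 more Sundays after the first → 43.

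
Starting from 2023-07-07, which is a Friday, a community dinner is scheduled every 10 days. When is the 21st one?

The 21st occurrence is 20 intervals after the first: 20 × 10 = 200 days after 2023-07-07.
July has 31 days — 24 days to the end of July leaves 176.
August has 31 days (145 left).
September has 30 days (115 left).
October has 31 days (84 left).
November has 30 days (54 left).
December has 31 days (23 left).
23 days into January → 2024-01-23.

2024-01-23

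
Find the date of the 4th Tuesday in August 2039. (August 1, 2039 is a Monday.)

August 2039 begins on a Monday, so the first Tuesday is August 2 (1 day later).
The 4th Tuesday is 3 weeks later: 2 + 21 = 23.

2039-08-23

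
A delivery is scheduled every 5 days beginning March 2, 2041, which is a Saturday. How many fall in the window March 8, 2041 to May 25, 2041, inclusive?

15

Occurrences land 5·i days after March 2, 2041 for i = 0, 1, 2, …
March 8, 2041 is 6 days after the start; 6 ÷ 5 = 1 remainder 1; since the remainder is 1, round up to i = 2. First occurrence in the window: #3 on March 12, 2041 (2×5 = 10 days in).
May 25, 2041 is 84 days after the start; 84 ÷ 5 = 16 remainder 4. Last occurrence in the window: #17 on May 21, 2041.
Occurrences #3 through #17: 15 in total.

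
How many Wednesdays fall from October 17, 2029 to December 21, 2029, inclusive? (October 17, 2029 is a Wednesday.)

10

October 17, 2029 is a Wednesday; the first Wednesday on or after it is October 17, 2029.
From October 17, 2029 to December 21, 2029: 14 + 30 + 21 = 65 days (rest of October, November, December).
65 ÷ 7 = 9 full weeks with remainder 2, so 9 more Wednesdays after the first → 10.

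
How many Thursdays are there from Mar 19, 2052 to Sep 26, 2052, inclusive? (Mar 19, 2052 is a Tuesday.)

28

Mar 19, 2052 is a Tuesday; the first Thursday on or after it is Mar 21, 2052 (2 days later).
From Mar 21, 2052 to Sep 26, 2052: 10 + 30 + 31 + 30 + 31 + 31 + 26 = 189 days (rest of Mar, Apr, May, Jun, Jul, Aug, Sep).
189 ÷ 7 = 27 full weeks with remainder 0, so 27 more Thursdays after the first → 28.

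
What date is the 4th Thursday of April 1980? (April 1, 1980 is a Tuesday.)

24 April 1980

April 1980 begins on a Tuesday, so the first Thursday is April 3 (2 days later).
The 4th Thursday is 3 weeks later: 3 + 21 = 24.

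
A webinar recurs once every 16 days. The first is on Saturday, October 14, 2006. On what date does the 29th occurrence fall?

January 5, 2008

The 29th occurrence is 28 intervals after the first: 28 × 16 = 448 days after October 14, 2006.
October has 31 days — 17 days to the end of October leaves 431.
From end of October to end of 2006 is 61 days (370 left).
2007 has 365 days (5 left).
5 days into January → January 5, 2008.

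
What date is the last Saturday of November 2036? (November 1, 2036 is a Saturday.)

November 29, 2036

November 2036 begins on a Saturday, so the first Saturday is November 1.
November 2036 has 30 days. Adding weeks: 1, 8, 15, 22, 29 — the last one ≤ 30 is the 29th.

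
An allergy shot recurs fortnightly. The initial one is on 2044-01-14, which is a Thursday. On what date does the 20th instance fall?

2044-10-06

The 20th occurrence is 19 intervals after the first: 19 × 14 = 266 days after 2044-01-14.
January has 31 days — 17 days to the end of January leaves 249.
February has 29 days (220 left).
March has 31 days (189 left).
April has 30 days (159 left).
May has 31 days (128 left).
June has 30 days (98 left).
July has 31 days (67 left).
August has 31 days (36 left).
September has 30 days (6 left).
6 days into October → 2044-10-06.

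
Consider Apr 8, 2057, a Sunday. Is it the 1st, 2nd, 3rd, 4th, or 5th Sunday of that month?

2nd

Day 8 falls in week ⌈8/7⌉ of the month.
Days 1–7 hold the 1st Sunday, 8–14 the 2nd, 15–21 the 3rd, 22–28 the 4th, 29–31 the 5th.
8 is in the range for the 2nd.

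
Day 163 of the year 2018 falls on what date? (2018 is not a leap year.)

January has 31 days (163 − 31 = 132 remain).
February has 28 days (132 − 28 = 104 remain).
March has 31 days (104 − 31 = 73 remain).
April has 30 days (73 − 30 = 43 remain).
May has 31 days (43 − 31 = 12 remain).
12 into June → June 12.

12 June 2018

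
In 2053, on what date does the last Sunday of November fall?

2053-11-30

The first Sunday of November 2053 is November 2.
November 2053 has 30 days. Adding weeks: 2, 9, 16, 23, 30 — the last one ≤ 30 is the 30th.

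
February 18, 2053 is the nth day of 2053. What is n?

49

Days in months before February: 31 = 31.
Plus 18 days into February → day 49.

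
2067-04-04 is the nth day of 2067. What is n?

Days in months before April: 31 + 28 + 31 = 90.
Plus 4 days into April → day 94.

94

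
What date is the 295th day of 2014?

2014-10-22

January has 31 days (295 − 31 = 264 remain).
February has 28 days (264 − 28 = 236 remain).
March has 31 days (236 − 31 = 205 remain).
April has 30 days (205 − 30 = 175 remain).
May has 31 days (175 − 31 = 144 remain).
June has 30 days (144 − 30 = 114 remain).
July has 31 days (114 − 31 = 83 remain).
August has 31 days (83 − 31 = 52 remain).
September has 30 days (52 − 30 = 22 remain).
22 into October → October 22.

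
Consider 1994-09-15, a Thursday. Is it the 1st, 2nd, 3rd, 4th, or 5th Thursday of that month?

3rd

Day 15 falls in week ⌈15/7⌉ of the month.
Days 1–7 hold the 1st Thursday, 8–14 the 2nd, 15–21 the 3rd, 22–28 the 4th, 29–31 the 5th.
15 is in the range for the 3rd.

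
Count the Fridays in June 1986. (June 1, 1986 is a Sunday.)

June 1, 1986 is a Sunday; the first Friday on or after it is June 6, 1986 (5 days later).
From June 6, 1986 to June 30, 1986 is 30 − 6 = 24 days.
24 ÷ 7 = 3 full weeks with remainder 3, so 3 more Fridays after the first → 4.

4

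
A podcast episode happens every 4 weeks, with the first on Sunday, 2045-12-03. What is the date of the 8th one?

The 8th occurrence is 7 intervals after the first: 7 × 28 = 196 days after 2045-12-03.
December has 31 days — 28 days to the end of December leaves 168.
January has 31 days (137 left).
February has 28 days (109 left).
March has 31 days (78 left).
April has 30 days (48 left).
May has 31 days (17 left).
17 days into June → 2046-06-17.

2046-06-17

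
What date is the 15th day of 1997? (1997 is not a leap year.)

15 into January → January 15.

15 January 1997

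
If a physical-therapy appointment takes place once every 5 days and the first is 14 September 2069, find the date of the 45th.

The 45th occurrence is 44 intervals after the first: 44 × 5 = 220 days after 14 September 2069.
September has 30 days — 16 days to the end of September leaves 204.
October has 31 days (173 left).
November has 30 days (143 left).
December has 31 days (112 left).
January has 31 days (81 left).
February has 28 days (53 left).
March has 31 days (22 left).
22 days into April → 22 April 2070.

22 April 2070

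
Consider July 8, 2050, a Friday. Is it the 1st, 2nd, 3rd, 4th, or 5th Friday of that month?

2nd

Day 8 falls in week ⌈8/7⌉ of the month.
Days 1–7 hold the 1st Friday, 8–14 the 2nd, 15–21 the 3rd, 22–28 the 4th, 29–31 the 5th.
8 is in the range for the 2nd.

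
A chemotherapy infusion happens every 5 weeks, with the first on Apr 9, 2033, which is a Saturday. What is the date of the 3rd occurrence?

Jun 18, 2033

The 3rd occurrence is 2 intervals after the first: 2 × 35 = 70 days after Apr 9, 2033.
Apr has 30 days — 21 days to the end of Apr leaves 49.
May has 31 days (18 left).
18 days into Jun → Jun 18, 2033.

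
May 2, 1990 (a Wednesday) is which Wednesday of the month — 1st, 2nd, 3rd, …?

1st

Day 2 falls in week ⌈2/7⌉ of the month.
Days 1–7 hold the 1st Wednesday, 8–14 the 2nd, 15–21 the 3rd, 22–28 the 4th, 29–31 the 5th.
2 is in the range for the 1st.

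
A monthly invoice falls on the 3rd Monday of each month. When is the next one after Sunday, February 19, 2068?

February 20, 2068

February 2068 starts on a Wednesday; its first Monday is the 6th, so the 3rd Monday is the 20th — February 20, 2068.
February 20, 2068 is after February 19, 2068, so that is the next one.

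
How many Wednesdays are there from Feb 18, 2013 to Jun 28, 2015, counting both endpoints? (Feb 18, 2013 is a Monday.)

123

Feb 18, 2013 is a Monday; the first Wednesday on or after it is Feb 20, 2013 (2 days later).
From Feb 20, 2013 to Jun 28, 2015: 314 + 365 + 179 = 858 days (rest of 2013, 2014, to Jun 28, 2015 in 2015).
858 ÷ 7 = 122 full weeks with remainder 4, so 122 more Wednesdays after the first → 123.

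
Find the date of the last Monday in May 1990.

The first Monday of May 1990 is May 7.
May 1990 has 31 days. Adding weeks: 7, 14, 21, 28 — the last one ≤ 31 is the 28th.

May 28, 1990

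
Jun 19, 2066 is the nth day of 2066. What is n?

170

Days in months before Jun: 31 + 28 + 31 + 30 + 31 = 151.
Plus 19 days into Jun → day 170.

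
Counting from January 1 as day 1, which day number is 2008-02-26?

Days in months before February: 31 = 31.
Plus 26 days into February → day 57.

57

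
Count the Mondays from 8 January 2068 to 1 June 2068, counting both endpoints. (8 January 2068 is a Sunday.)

21

8 January 2068 is a Sunday; the first Monday on or after it is 9 January 2068 (1 day later).
From 9 January 2068 to 1 June 2068: 22 + 29 + 31 + 30 + 31 + 1 = 144 days (rest of January, February, March, April, May, June).
144 ÷ 7 = 20 full weeks with remainder 4, so 20 more Mondays after the first → 21.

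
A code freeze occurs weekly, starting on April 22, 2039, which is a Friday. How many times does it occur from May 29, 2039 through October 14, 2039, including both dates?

20

Occurrences land 7·i days after April 22, 2039 for i = 0, 1, 2, …
May 29, 2039 is 37 days after the start; 37 ÷ 7 = 5 remainder 2; since the remainder is 2, round up to i = 6. First occurrence in the window: #7 on June 3, 2039 (6×7 = 42 days in).
October 14, 2039 is 175 days after the start; 175 ÷ 7 = 25 remainder 0. Last occurrence in the window: #26 on October 14, 2039.
Occurrences #7 through #26: 20 in total.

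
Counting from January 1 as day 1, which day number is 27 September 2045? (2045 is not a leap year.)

270

Days in months before September: 31 + 28 + 31 + 30 + 31 + 30 + 31 + 31 = 243.
Plus 27 days into September → day 270.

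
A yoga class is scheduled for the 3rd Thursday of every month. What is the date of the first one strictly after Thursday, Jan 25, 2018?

Jan 2018 starts on a Monday; its first Thursday is the 4th, so the 3rd Thursday is the 18th — Jan 18, 2018.
That is not after Jan 25, 2018, so look at Feb 2018.
Feb 2018 starts on a Thursday; its first Thursday is the 1st, so the 3rd Thursday is the 15th — Feb 15, 2018.

Feb 15, 2018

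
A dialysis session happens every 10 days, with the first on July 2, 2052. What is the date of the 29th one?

April 8, 2053

The 29th occurrence is 28 intervals after the first: 28 × 10 = 280 days after July 2, 2052.
July has 31 days — 29 days to the end of July leaves 251.
August has 31 days (220 left).
September has 30 days (190 left).
October has 31 days (159 left).
November has 30 days (129 left).
December has 31 days (98 left).
January has 31 days (67 left).
February has 28 days (39 left).
March has 31 days (8 left).
8 days into April → April 8, 2053.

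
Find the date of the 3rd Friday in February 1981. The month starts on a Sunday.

20 February 1981

February 1981 begins on a Sunday, so the first Friday is February 6 (5 days later).
The 3rd Friday is 2 weeks later: 6 + 14 = 20.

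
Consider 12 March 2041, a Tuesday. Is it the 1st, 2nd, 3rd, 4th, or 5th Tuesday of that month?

2nd

Day 12 falls in week ⌈12/7⌉ of the month.
Days 1–7 hold the 1st Tuesday, 8–14 the 2nd, 15–21 the 3rd, 22–28 the 4th, 29–31 the 5th.
12 is in the range for the 2nd.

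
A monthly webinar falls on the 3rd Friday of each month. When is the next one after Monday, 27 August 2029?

21 September 2029

August 2029 starts on a Wednesday; its first Friday is the 3rd, so the 3rd Friday is the 17th — 17 August 2029.
That is not after 27 August 2029, so look at September 2029.
September 2029 starts on a Saturday; its first Friday is the 7th, so the 3rd Friday is the 21st — 21 September 2029.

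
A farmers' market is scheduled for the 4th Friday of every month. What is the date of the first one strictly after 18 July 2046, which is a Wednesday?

July 2046 starts on a Sunday; its first Friday is the 6th, so the 4th Friday is the 27th — 27 July 2046.
27 July 2046 is after 18 July 2046, so that is the next one.

27 July 2046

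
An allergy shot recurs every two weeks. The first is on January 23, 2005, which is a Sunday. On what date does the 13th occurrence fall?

July 10, 2005

The 13th occurrence is 12 intervals after the first: 12 × 14 = 168 days after January 23, 2005.
January has 31 days — 8 days to the end of January leaves 160.
February has 28 days (132 left).
March has 31 days (101 left).
April has 30 days (71 left).
May has 31 days (40 left).
June has 30 days (10 left).
10 days into July → July 10, 2005.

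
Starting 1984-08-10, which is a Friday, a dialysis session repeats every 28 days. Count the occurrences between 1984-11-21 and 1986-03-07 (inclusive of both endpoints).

17

Occurrences land 28·i days after 1984-08-10 for i = 0, 1, 2, …
1984-11-21 is 103 days after the start; 103 ÷ 28 = 3 remainder 19; since the remainder is 19, round up to i = 4. First occurrence in the window: #5 on 1984-11-30 (4×28 = 112 days in).
1986-03-07 is 574 days after the start; 574 ÷ 28 = 20 remainder 14. Last occurrence in the window: #21 on 1986-02-21.
Occurrences #5 through #21: 17 in total.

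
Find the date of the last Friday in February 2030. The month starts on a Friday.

22 February 2030

February 2030 begins on a Friday, so the first Friday is February 1.
February 2030 has 28 days. Adding weeks: 1, 8, 15, 22 — the last one ≤ 28 is the 22nd.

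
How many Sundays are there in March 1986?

1986-03-01 is a Saturday; the first Sunday on or after it is 1986-03-02 (1 day later).
From 1986-03-02 to 1986-03-31 is 31 − 2 = 29 days.
29 ÷ 7 = 4 full weeks with remainder 1, so 4 more Sundays after the first → 5.

5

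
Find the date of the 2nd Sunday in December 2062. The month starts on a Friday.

December 2062 begins on a Friday, so the first Sunday is December 3 (2 days later).
The 2nd Sunday is 1 weeks later: 3 + 7 = 10.

December 10, 2062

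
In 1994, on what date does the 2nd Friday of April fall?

April 1994 begins on a Friday, so the first Friday is April 1.
The 2nd Friday is 1 weeks later: 1 + 7 = 8.

8 April 1994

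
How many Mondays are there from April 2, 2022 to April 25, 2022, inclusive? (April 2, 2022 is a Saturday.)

April 2, 2022 is a Saturday; the first Monday on or after it is April 4, 2022 (2 days later).
From April 4, 2022 to April 25, 2022 is 25 − 4 = 21 days.
21 ÷ 7 = 3 full weeks with remainder 0, so 3 more Mondays after the first → 4.

4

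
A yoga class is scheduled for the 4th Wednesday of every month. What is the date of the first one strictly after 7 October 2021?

27 October 2021

October 2021 starts on a Friday; its first Wednesday is the 6th, so the 4th Wednesday is the 27th — 27 October 2021.
27 October 2021 is after 7 October 2021, so that is the next one.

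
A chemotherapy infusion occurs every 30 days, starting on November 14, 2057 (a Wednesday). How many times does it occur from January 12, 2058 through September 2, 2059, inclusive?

20

Occurrences land 30·i days after November 14, 2057 for i = 0, 1, 2, …
January 12, 2058 is 59 days after the start; 59 ÷ 30 = 1 remainder 29; since the remainder is 29, round up to i = 2. First occurrence in the window: #3 on January 13, 2058 (2×30 = 60 days in).
September 2, 2059 is 657 days after the start; 657 ÷ 30 = 21 remainder 27. Last occurrence in the window: #22 on August 6, 2059.
Occurrences #3 through #22: 20 in total.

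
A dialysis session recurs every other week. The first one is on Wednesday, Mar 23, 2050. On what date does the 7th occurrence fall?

Jun 15, 2050

The 7th occurrence is 6 intervals after the first: 6 × 14 = 84 days after Mar 23, 2050.
Mar has 31 days — 8 days to the end of Mar leaves 76.
Apr has 30 days (46 left).
May has 31 days (15 left).
15 days into Jun → Jun 15, 2050.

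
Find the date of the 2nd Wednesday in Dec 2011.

Dec 2011 begins on a Thursday, so the first Wednesday is Dec 7 (6 days later).
The 2nd Wednesday is 1 weeks later: 7 + 7 = 14.

Dec 14, 2011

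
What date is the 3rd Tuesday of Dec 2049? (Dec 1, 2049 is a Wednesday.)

Dec 21, 2049

Dec 2049 begins on a Wednesday, so the first Tuesday is Dec 7 (6 days later).
The 3rd Tuesday is 2 weeks later: 7 + 14 = 21.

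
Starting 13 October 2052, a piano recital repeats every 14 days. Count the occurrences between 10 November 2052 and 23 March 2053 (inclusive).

Occurrences land 14·i days after 13 October 2052 for i = 0, 1, 2, …
10 November 2052 is 28 days after the start; 28 ÷ 14 = 2 remainder 0. First occurrence in the window: #3 on 10 November 2052 (2×14 = 28 days in).
23 March 2053 is 161 days after the start; 161 ÷ 14 = 11 remainder 7. Last occurrence in the window: #12 on 16 March 2053.
Occurrences #3 through #12: 10 in total.

10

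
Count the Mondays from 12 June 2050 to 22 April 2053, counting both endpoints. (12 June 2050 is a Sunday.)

150

12 June 2050 is a Sunday; the first Monday on or after it is 13 June 2050 (1 day later).
From 13 June 2050 to 22 April 2053: 201 + 365 + 366 + 112 = 1044 days (rest of 2050, 2051, 2052, to 22 April 2053 in 2053).
1044 ÷ 7 = 149 full weeks with remainder 1, so 149 more Mondays after the first → 150.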